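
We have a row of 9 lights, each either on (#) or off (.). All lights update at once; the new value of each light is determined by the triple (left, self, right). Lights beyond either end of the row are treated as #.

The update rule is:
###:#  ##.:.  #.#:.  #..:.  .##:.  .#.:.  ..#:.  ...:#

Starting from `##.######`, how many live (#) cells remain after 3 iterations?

#...#####
..#..####
......###
count of #: 3

3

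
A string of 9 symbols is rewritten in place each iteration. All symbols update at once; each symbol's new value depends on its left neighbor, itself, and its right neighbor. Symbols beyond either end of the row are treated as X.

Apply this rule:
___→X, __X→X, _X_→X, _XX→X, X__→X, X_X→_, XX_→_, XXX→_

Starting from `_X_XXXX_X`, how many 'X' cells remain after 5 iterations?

2

_X_X____X
_X_XXXXXX
_X_X_____
_X_XXXXXX  (repeats iteration 2; period 2)
iteration 5: _X_X_____
count of X: 2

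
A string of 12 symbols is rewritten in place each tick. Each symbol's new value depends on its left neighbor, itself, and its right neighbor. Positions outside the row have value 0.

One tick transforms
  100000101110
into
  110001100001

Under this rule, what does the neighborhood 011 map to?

0

At position 8 the neighborhood is 011; the next row has 0 there.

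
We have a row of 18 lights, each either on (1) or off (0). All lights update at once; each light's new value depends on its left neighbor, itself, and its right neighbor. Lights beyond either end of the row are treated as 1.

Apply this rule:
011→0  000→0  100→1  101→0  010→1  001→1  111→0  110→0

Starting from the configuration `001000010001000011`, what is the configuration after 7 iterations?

010000100000000010

111100111011100100
000011000000011111
100100100000100000
011111110001110001
000000001010001010
100000011011011010
010000100000000010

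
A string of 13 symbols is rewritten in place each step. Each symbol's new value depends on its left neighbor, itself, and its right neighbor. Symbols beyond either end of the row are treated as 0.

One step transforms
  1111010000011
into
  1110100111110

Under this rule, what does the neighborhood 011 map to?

At position 0 the neighborhood is 011; the next row has 1 there.

1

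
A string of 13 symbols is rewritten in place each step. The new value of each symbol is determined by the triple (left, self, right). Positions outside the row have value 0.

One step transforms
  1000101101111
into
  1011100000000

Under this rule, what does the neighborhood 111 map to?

0

At position 10 the neighborhood is 111; the next row has 0 there.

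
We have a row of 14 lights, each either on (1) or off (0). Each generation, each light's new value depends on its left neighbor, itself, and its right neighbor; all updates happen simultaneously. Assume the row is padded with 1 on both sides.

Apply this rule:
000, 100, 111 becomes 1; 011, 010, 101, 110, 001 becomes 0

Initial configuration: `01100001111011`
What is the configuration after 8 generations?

00011100110001
11001010001100
10100001100010
00011100011000
11001011000110
10100000110000
00011110001110
11001101100100

11001101100100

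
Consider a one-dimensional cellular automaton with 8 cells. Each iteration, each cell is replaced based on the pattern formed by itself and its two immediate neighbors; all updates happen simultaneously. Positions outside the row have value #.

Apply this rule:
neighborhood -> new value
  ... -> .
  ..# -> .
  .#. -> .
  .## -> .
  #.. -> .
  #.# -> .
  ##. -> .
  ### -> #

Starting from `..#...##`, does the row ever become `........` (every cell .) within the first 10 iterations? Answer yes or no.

.......#
........
all cells are . at iteration 2

yes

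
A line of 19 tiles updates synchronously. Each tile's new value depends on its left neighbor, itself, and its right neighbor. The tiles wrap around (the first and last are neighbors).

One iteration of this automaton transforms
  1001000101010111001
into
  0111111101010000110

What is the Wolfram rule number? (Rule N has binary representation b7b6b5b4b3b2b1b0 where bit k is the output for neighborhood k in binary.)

position 14: 111 → 0  (bit 7 = 0)
position 0: 110 → 0  (bit 6 = 0)
position 8: 101 → 0  (bit 5 = 0)
position 1: 100 → 1  (bit 4 = 1)
position 13: 011 → 0  (bit 3 = 0)
position 3: 010 → 1  (bit 2 = 1)
position 2: 001 → 1  (bit 1 = 1)
position 5: 000 → 1  (bit 0 = 1)
bits b7..b0 = 00010111 = 23

23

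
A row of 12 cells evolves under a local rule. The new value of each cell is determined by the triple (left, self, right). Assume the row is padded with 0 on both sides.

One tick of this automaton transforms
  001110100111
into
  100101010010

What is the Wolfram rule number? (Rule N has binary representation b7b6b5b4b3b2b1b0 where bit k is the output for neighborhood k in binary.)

position 3: 111 → 1  (bit 7 = 1)
position 4: 110 → 0  (bit 6 = 0)
position 5: 101 → 1  (bit 5 = 1)
position 7: 100 → 1  (bit 4 = 1)
position 2: 011 → 0  (bit 3 = 0)
position 6: 010 → 0  (bit 2 = 0)
position 1: 001 → 0  (bit 1 = 0)
position 0: 000 → 1  (bit 0 = 1)
bits b7..b0 = 10110001 = 177

177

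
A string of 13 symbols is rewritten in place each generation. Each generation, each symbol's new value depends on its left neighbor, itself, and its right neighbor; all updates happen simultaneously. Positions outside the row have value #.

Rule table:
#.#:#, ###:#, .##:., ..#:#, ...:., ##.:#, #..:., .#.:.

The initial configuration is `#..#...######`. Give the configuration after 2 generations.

##...#.#.####

#.#...#.#####
##...#.#.####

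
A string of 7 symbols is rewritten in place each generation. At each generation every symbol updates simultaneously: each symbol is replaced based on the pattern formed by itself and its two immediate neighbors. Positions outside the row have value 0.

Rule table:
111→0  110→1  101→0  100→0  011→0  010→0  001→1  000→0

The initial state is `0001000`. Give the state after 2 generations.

0010000
0100000

0100000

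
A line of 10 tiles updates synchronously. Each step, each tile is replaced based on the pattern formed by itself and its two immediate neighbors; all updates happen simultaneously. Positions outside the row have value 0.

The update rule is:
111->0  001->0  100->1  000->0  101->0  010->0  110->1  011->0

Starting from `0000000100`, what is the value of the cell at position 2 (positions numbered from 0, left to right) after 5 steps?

0

step 1: 0000000010
step 2: 0000000001
step 3: 0000000000
step 4: 0000000000  (fixed point — unchanged through step 5)
position 2 holds 0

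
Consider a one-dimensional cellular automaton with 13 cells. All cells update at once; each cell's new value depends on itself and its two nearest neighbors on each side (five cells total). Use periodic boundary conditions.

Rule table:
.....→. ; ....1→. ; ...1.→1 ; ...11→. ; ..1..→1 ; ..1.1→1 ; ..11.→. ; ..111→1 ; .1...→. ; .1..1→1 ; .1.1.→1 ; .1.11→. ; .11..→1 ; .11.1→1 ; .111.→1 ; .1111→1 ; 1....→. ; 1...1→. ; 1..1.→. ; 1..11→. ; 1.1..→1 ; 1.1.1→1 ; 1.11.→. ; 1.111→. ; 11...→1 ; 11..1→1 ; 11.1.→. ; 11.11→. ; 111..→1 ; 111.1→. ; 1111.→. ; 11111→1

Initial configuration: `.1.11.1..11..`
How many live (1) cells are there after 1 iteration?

11..1.11..11.
count of 1: 7

7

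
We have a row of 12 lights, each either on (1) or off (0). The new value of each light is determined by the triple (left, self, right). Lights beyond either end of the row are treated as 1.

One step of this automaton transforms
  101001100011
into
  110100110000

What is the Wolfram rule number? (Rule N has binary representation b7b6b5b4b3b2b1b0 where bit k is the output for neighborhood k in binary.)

position 11: 111 → 0  (bit 7 = 0)
position 0: 110 → 1  (bit 6 = 1)
position 1: 101 → 1  (bit 5 = 1)
position 3: 100 → 1  (bit 4 = 1)
position 5: 011 → 0  (bit 3 = 0)
position 2: 010 → 0  (bit 2 = 0)
position 4: 001 → 0  (bit 1 = 0)
position 8: 000 → 0  (bit 0 = 0)
bits b7..b0 = 01110000 = 112

112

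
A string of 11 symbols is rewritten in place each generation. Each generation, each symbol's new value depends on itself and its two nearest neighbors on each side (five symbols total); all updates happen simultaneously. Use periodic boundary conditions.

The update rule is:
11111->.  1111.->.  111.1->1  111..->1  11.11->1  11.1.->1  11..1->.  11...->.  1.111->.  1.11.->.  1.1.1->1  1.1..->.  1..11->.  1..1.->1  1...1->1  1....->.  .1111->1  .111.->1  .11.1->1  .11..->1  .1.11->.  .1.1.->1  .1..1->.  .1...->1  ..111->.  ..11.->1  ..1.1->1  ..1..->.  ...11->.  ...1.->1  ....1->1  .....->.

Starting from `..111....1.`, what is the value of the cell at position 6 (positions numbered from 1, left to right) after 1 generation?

1..11..11.1
position 6 holds .

.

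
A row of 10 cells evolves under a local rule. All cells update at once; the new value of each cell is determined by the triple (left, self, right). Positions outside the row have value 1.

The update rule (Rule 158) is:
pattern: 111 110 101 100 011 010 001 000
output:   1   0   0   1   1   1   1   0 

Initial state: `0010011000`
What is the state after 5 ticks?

1101110111

tick 1: 1111110101
tick 2: 1111100101
tick 3: 1111011101
tick 4: 1110011001
tick 5: 1101110111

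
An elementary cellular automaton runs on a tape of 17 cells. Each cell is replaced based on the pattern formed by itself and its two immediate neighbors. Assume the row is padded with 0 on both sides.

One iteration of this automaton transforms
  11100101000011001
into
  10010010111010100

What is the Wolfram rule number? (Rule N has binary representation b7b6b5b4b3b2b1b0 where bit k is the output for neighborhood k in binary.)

57

position 1: 111 → 0  (bit 7 = 0)
position 2: 110 → 0  (bit 6 = 0)
position 6: 101 → 1  (bit 5 = 1)
position 3: 100 → 1  (bit 4 = 1)
position 0: 011 → 1  (bit 3 = 1)
position 5: 010 → 0  (bit 2 = 0)
position 4: 001 → 0  (bit 1 = 0)
position 9: 000 → 1  (bit 0 = 1)
bits b7..b0 = 00111001 = 57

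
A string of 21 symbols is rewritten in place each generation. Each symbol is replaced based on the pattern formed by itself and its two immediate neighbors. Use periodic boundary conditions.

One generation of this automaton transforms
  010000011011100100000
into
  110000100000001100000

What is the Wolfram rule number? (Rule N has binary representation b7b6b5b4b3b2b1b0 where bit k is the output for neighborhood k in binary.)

position 11: 111 → 0  (bit 7 = 0)
position 8: 110 → 0  (bit 6 = 0)
position 9: 101 → 0  (bit 5 = 0)
position 2: 100 → 0  (bit 4 = 0)
position 7: 011 → 0  (bit 3 = 0)
position 1: 010 → 1  (bit 2 = 1)
position 0: 001 → 1  (bit 1 = 1)
position 3: 000 → 0  (bit 0 = 0)
bits b7..b0 = 00000110 = 6

6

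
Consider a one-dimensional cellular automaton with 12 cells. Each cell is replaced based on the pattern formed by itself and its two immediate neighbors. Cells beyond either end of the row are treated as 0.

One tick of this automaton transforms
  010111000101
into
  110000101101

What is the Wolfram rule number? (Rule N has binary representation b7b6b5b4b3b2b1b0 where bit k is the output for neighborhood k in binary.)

position 4: 111 → 0  (bit 7 = 0)
position 5: 110 → 0  (bit 6 = 0)
position 2: 101 → 0  (bit 5 = 0)
position 6: 100 → 1  (bit 4 = 1)
position 3: 011 → 0  (bit 3 = 0)
position 1: 010 → 1  (bit 2 = 1)
position 0: 001 → 1  (bit 1 = 1)
position 7: 000 → 0  (bit 0 = 0)
bits b7..b0 = 00010110 = 22

22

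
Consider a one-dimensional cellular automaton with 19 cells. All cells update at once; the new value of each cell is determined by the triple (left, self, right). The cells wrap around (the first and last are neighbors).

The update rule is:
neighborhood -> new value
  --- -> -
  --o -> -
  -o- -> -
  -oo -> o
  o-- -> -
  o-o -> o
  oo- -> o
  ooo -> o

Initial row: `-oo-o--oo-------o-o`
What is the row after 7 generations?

oooo---oo--------o-
oooo---oo---------o
oooo---oo---------o  (fixed point — unchanged through generation 7)

oooo---oo---------o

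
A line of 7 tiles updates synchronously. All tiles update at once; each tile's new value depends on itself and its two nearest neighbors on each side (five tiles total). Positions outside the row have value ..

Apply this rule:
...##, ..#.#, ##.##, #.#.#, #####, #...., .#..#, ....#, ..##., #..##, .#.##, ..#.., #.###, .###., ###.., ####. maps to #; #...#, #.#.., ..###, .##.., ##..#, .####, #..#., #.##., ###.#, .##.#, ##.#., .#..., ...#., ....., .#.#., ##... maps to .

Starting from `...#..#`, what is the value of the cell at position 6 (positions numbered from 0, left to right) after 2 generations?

generation 1: .#.##.#
generation 2: .##....
position 6 holds .

.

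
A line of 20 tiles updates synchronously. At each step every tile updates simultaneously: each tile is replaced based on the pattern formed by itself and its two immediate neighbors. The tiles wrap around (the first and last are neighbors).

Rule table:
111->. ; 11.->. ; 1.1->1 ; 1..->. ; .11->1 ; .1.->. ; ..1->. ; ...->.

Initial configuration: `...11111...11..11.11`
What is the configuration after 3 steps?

................1...

...1.......1...1.11.
................11..
................1...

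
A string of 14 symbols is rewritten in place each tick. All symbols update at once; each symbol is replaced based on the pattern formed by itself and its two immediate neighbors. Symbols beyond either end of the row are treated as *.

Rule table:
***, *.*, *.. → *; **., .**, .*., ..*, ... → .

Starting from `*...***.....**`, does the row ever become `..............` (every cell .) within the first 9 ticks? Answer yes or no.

.*...*.*.....*
*.*...*.*.....
.*.*...*.*....
*.*.*...*.*...
.*.*.*...*.*..
*.*.*.*...*.*.
.*.*.*.*...*.*
*.*.*.*.*...*.
.*.*.*.*.*...*
tick 9 is .*.*.*.*.*...*, still not uniform .

no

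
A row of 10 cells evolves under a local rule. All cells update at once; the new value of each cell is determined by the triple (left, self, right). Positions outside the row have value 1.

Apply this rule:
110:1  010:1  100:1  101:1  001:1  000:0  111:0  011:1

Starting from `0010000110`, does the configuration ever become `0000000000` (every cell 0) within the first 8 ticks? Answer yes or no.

yes

1111001111
0001111000
1011001101
1111111111
0000000000
all cells are 0 at tick 5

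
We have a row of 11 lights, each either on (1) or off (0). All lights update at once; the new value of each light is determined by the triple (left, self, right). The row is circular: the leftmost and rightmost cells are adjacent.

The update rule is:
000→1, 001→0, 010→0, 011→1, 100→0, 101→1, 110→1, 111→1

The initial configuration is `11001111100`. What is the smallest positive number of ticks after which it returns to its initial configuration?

1

11001111100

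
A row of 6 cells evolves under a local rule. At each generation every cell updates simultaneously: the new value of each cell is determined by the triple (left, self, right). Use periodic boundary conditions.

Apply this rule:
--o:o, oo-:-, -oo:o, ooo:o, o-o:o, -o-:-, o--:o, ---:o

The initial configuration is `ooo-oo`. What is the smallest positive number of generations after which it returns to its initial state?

6

oo-ooo
o-oooo
-ooooo
ooooo-
oooo-o
ooo-oo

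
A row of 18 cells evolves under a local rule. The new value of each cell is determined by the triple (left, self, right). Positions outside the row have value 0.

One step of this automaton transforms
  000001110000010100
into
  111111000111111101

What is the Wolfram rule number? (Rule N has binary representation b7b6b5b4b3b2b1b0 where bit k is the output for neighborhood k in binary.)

position 6: 111 → 0  (bit 7 = 0)
position 7: 110 → 0  (bit 6 = 0)
position 14: 101 → 1  (bit 5 = 1)
position 8: 100 → 0  (bit 4 = 0)
position 5: 011 → 1  (bit 3 = 1)
position 13: 010 → 1  (bit 2 = 1)
position 4: 001 → 1  (bit 1 = 1)
position 0: 000 → 1  (bit 0 = 1)
bits b7..b0 = 00101111 = 47

47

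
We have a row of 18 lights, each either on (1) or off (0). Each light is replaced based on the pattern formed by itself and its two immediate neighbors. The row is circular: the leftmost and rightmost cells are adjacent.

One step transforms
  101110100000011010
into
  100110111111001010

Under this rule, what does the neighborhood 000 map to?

1

At position 8 the neighborhood is 000; the next row has 1 there.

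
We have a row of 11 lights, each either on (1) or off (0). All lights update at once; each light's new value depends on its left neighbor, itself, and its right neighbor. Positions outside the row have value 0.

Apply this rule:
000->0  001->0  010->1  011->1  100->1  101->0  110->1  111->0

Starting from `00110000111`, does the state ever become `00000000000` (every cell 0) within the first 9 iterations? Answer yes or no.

00111000101
00101100101
00101110101
00101010101
00101010101  (fixed point — unchanged through iteration 9)
iteration 9 is 00101010101, still not uniform 0

no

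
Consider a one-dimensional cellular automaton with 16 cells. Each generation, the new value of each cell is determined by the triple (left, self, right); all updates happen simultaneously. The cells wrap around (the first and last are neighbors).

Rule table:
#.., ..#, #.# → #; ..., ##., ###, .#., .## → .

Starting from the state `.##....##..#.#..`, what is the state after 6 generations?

.##.##.##..#.#.#

#..#..#..##.#.#.
.##.##.##..#.#.#
#..#..#..##.#.#.  (repeats generation 1; period 2)
generation 6: .##.##.##..#.#.#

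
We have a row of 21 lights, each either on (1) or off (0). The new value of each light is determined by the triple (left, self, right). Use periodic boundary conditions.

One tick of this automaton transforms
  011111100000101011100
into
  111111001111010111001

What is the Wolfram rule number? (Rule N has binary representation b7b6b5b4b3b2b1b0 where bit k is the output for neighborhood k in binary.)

171

position 2: 111 → 1  (bit 7 = 1)
position 6: 110 → 0  (bit 6 = 0)
position 13: 101 → 1  (bit 5 = 1)
position 7: 100 → 0  (bit 4 = 0)
position 1: 011 → 1  (bit 3 = 1)
position 12: 010 → 0  (bit 2 = 0)
position 0: 001 → 1  (bit 1 = 1)
position 8: 000 → 1  (bit 0 = 1)
bits b7..b0 = 10101011 = 171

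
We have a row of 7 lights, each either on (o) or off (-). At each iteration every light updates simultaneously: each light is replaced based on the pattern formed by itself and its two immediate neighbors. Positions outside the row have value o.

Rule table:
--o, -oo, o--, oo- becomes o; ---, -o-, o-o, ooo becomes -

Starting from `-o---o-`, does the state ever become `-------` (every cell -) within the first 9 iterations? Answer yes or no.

no

--o-o--
oo---oo
-oo-oo-
-oo-oo-  (fixed point — unchanged through iteration 9)
iteration 9 is -oo-oo-, still not uniform -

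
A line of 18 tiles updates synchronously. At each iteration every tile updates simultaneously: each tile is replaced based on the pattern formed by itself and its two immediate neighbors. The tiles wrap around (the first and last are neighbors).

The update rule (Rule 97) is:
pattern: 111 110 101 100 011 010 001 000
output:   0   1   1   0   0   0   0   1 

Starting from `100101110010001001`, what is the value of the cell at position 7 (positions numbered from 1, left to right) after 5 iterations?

iteration 1: 100010010000100000
iteration 2: 001000000110001110
iteration 3: 100011110010100010
iteration 4: 001000010001001001
iteration 5: 000011000100000000
position 7 holds 0

0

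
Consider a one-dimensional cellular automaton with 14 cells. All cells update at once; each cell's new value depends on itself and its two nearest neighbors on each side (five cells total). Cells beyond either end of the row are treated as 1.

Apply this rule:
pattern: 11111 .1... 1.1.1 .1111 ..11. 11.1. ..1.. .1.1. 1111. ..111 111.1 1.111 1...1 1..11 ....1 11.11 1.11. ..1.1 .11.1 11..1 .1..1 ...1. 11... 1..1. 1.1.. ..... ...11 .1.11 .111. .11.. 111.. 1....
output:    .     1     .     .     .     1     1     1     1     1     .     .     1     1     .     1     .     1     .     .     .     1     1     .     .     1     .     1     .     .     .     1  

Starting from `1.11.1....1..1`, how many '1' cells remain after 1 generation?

8

.1..1.11.11.11
count of 1: 8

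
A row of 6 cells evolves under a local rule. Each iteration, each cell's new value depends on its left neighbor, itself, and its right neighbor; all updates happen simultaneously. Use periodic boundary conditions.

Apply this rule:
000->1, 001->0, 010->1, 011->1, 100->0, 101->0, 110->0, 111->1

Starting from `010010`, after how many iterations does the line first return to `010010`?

1

010010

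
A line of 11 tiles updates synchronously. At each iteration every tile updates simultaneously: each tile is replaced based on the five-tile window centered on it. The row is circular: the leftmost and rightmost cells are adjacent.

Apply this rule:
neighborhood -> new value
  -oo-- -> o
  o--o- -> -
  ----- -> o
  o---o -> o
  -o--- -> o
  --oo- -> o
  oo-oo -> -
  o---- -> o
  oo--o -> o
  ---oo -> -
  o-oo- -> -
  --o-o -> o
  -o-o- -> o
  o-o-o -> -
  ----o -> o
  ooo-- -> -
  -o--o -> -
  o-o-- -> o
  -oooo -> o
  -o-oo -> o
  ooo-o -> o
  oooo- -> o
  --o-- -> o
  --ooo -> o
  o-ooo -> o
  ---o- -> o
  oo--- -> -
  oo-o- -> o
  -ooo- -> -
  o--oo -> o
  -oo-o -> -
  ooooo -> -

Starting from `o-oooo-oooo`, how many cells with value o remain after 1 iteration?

8

o-oooo-oo-o
count of o: 8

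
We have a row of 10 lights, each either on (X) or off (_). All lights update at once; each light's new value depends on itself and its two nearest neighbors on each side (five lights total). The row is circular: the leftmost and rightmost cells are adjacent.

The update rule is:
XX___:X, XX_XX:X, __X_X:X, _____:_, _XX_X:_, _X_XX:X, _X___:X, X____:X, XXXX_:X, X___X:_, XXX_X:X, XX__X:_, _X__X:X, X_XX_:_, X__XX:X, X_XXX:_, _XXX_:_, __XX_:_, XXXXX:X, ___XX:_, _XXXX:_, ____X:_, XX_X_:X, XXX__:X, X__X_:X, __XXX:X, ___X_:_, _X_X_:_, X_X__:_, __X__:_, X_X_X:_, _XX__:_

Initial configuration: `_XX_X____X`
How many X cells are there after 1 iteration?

5

iteration 1: X__X_XX__X
count of X: 5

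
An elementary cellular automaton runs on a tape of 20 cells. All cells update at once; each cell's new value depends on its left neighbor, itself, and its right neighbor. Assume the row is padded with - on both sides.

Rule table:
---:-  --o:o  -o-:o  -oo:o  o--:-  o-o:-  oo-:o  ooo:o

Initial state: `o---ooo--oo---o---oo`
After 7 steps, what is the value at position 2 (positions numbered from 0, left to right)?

o

o--oooo-ooo--oo--ooo
o-ooooo-ooo-ooo-oooo
o-ooooo-ooo-ooo-oooo  (fixed point — unchanged through step 7)
position 2 holds o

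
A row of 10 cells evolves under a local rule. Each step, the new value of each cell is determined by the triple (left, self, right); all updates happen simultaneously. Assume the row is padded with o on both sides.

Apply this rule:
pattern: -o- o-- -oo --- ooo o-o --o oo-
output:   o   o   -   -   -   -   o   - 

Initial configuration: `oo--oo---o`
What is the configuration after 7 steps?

--oo--o-o-
oo--ooo-o-
--oo----o-
oo--o--oo-
--ooooo---
oo-----o-o
--o---oo--

--o---oo--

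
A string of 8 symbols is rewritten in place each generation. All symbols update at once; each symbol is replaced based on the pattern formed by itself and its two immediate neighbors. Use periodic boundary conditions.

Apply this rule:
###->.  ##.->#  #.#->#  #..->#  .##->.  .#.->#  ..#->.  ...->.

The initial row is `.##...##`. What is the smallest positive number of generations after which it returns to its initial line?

#.##...#
##.##...
.##.##..
..##.##.
...##.##
#...##.#
##...##.
.##...##

8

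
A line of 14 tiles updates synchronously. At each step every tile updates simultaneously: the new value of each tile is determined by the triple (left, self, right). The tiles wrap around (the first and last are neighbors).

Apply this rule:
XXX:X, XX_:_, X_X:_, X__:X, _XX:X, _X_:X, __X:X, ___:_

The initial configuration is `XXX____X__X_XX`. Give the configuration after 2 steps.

XX_X__XXXXX_XX
X__XXXXXXX__XX

X__XXXXXXX__XX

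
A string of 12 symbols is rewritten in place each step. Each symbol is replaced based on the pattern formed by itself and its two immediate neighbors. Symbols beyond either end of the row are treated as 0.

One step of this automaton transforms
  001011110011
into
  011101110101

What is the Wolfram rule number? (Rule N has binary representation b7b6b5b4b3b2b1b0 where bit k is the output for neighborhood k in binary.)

230

position 5: 111 → 1  (bit 7 = 1)
position 7: 110 → 1  (bit 6 = 1)
position 3: 101 → 1  (bit 5 = 1)
position 8: 100 → 0  (bit 4 = 0)
position 4: 011 → 0  (bit 3 = 0)
position 2: 010 → 1  (bit 2 = 1)
position 1: 001 → 1  (bit 1 = 1)
position 0: 000 → 0  (bit 0 = 0)
bits b7..b0 = 11100110 = 230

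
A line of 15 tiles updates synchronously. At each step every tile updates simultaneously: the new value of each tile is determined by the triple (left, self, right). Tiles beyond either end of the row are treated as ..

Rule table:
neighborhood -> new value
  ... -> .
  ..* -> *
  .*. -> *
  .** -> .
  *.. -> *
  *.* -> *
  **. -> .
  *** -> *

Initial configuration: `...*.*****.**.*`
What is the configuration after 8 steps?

.*****.*.******

..***.***.*..**
.*.*.*.*.****..
*********.**.*.
.*******.*..***
*.*****.****.*.
**.***.*.**.***
..*.*.***..*.*.
.*****.*.******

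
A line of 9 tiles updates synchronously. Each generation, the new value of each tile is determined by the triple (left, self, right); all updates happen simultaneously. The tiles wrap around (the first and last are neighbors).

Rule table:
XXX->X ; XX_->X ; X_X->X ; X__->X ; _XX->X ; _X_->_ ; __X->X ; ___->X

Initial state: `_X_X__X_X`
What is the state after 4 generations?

X_X_XX_X_
_X_XXXX_X
X_XXXXXX_
_XXXXXXXX

_XXXXXXXX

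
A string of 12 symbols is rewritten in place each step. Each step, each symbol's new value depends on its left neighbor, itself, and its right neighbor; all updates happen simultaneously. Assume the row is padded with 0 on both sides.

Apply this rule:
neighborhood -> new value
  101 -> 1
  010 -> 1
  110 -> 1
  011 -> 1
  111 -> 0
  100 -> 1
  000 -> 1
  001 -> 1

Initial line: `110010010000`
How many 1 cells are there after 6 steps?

step 1: 111111111111
step 2: 100000000001
step 3: 111111111111  (repeats step 1; period 2)
step 6: 100000000001
count of 1: 2

2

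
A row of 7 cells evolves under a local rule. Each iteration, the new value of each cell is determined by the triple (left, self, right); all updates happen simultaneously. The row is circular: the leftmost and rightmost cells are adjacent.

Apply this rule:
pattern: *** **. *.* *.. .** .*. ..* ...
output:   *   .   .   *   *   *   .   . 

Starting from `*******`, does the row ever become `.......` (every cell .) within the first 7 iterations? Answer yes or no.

no

*******  (fixed point — unchanged through iteration 7)
iteration 7 is *******, still not uniform .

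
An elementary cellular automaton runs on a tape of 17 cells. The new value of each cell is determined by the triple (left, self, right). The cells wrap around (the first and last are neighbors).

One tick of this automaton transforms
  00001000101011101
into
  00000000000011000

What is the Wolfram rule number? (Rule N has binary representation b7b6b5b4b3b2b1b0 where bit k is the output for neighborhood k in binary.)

position 13: 111 → 1  (bit 7 = 1)
position 14: 110 → 0  (bit 6 = 0)
position 9: 101 → 0  (bit 5 = 0)
position 0: 100 → 0  (bit 4 = 0)
position 12: 011 → 1  (bit 3 = 1)
position 4: 010 → 0  (bit 2 = 0)
position 3: 001 → 0  (bit 1 = 0)
position 1: 000 → 0  (bit 0 = 0)
bits b7..b0 = 10001000 = 136

136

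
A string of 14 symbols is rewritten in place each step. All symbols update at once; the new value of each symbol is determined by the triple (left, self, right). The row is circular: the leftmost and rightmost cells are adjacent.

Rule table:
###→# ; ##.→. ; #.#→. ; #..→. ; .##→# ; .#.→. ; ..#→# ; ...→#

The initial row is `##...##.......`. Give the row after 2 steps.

..###..#######

step 1: #..###..######
step 2: ..###..#######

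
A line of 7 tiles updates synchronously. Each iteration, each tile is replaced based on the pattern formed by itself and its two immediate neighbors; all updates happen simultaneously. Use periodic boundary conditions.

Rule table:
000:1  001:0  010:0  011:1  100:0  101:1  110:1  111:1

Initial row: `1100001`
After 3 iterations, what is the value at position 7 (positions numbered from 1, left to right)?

1

1101101
1111111
1111111
position 7 holds 1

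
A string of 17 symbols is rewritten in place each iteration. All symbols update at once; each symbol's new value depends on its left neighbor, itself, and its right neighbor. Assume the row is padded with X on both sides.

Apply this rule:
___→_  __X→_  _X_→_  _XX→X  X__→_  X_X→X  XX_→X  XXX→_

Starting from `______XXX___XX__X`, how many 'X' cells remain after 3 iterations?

______X_X___XX__X
_______X____XX__X
____________XX__X
count of X: 3

3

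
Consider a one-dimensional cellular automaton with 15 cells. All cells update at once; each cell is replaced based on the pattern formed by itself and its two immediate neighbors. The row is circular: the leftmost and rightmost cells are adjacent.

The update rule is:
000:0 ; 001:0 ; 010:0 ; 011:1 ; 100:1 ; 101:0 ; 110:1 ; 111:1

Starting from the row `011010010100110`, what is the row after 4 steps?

011001000010111
011100100000111
011110010000111
011111001000111

011111001000111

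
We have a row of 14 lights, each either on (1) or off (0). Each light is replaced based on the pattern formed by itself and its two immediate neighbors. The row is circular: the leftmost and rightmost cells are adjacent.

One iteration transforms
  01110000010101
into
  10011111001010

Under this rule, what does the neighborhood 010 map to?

0

At position 9 the neighborhood is 010; the next row has 0 there.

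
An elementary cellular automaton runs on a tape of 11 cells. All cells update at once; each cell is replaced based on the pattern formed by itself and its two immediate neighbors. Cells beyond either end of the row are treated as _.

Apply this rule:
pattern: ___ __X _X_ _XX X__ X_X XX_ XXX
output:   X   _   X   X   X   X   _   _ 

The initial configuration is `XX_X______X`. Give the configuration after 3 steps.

X_XXXXXXX_X
XXX______XX
X__XXXXX_X_

X__XXXXX_X_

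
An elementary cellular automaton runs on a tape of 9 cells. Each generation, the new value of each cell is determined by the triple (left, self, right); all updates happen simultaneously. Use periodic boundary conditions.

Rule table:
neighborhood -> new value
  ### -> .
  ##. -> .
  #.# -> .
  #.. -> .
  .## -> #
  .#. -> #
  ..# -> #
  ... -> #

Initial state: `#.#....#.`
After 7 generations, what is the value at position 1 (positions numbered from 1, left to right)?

generation 1: #.#.####.
generation 2: #.#.#....
generation 3: #.#.#.###
generation 4: ..#.#.#..
generation 5: ###.#.#.#
generation 6: ....#.#.#
generation 7: .####.#.#
position 1 holds .

.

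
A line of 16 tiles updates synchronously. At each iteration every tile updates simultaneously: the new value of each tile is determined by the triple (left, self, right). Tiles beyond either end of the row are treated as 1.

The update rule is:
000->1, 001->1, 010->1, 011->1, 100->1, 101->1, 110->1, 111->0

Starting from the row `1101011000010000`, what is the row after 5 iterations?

0111111111111111

0111111111111111
1100000000000000
0111111111111111  (repeats iteration 1; period 2)
iteration 5: 0111111111111111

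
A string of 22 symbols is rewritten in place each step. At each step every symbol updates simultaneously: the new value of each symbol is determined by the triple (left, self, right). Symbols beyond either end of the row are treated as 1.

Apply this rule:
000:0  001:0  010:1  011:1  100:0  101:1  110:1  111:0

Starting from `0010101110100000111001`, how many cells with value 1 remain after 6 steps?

step 1: 0011111011100000101001
step 2: 0010001110100000111001
step 3: 0010001011100000101001
step 4: 0010001110100000111001  (repeats step 2; period 2)
step 6: 0010001110100000111001
count of 1: 9

9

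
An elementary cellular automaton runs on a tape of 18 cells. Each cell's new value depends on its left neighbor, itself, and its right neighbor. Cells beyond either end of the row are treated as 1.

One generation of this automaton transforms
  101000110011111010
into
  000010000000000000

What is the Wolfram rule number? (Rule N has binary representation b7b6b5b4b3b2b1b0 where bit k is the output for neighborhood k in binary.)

position 11: 111 → 0  (bit 7 = 0)
position 0: 110 → 0  (bit 6 = 0)
position 1: 101 → 0  (bit 5 = 0)
position 3: 100 → 0  (bit 4 = 0)
position 6: 011 → 0  (bit 3 = 0)
position 2: 010 → 0  (bit 2 = 0)
position 5: 001 → 0  (bit 1 = 0)
position 4: 000 → 1  (bit 0 = 1)
bits b7..b0 = 00000001 = 1

1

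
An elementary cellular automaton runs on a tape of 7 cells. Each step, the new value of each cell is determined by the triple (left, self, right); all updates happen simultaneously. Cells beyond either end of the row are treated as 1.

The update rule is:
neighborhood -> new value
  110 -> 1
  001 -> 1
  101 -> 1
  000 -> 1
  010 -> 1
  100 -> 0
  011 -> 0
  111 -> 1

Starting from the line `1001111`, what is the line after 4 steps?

1111110

1010111
1111011
1111101
1111110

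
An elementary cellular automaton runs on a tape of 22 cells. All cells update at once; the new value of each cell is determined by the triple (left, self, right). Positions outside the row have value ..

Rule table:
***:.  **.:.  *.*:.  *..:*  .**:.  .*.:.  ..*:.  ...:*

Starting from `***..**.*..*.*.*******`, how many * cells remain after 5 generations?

2

generation 1: ...*.....*............
generation 2: **..****..************
generation 3: ..*.....*.............
generation 4: *..****..*************
generation 5: .*.....*..............
count of *: 2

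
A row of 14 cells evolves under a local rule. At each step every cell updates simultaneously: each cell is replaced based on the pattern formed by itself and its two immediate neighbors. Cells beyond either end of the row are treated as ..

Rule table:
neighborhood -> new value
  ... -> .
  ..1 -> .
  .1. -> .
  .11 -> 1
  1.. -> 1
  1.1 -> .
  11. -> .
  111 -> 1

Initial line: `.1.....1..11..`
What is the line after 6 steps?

..1.....1.1.1.
...1.........1
....1.........
.....1........
......1.......
.......1......

.......1......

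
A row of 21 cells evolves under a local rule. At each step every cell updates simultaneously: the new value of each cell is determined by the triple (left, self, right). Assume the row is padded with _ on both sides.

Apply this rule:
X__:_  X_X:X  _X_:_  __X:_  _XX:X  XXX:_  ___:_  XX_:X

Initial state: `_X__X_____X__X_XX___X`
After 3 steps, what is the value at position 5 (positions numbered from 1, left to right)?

_

______________XXX____
______________X_X____
_______________X_____
position 5 holds _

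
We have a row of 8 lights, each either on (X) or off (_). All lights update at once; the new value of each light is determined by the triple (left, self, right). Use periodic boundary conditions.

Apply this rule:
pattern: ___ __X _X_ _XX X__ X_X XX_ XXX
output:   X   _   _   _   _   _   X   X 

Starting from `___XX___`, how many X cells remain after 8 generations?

generation 1: XX__X_XX
generation 2: XX_____X
generation 3: XX_XXX__
generation 4: _X__XX__
generation 5: _____X_X
generation 6: _XXX____
generation 7: __XX_XXX
generation 8: ___X__XX
count of X: 3

3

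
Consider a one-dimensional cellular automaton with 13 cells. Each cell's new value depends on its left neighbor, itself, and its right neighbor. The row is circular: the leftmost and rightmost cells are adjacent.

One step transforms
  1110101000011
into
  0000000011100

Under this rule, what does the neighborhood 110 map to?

At position 2 the neighborhood is 110; the next row has 0 there.

0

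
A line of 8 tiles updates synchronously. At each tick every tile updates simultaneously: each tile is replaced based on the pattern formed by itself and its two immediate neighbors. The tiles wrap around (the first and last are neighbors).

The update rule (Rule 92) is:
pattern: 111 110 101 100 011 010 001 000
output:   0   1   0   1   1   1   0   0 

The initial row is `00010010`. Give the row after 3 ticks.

11011010

00011011
10011011
11011010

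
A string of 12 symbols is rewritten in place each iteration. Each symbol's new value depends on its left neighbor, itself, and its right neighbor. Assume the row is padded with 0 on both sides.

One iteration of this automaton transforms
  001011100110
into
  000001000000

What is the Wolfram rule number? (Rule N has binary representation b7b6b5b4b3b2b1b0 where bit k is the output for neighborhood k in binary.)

position 5: 111 → 1  (bit 7 = 1)
position 6: 110 → 0  (bit 6 = 0)
position 3: 101 → 0  (bit 5 = 0)
position 7: 100 → 0  (bit 4 = 0)
position 4: 011 → 0  (bit 3 = 0)
position 2: 010 → 0  (bit 2 = 0)
position 1: 001 → 0  (bit 1 = 0)
position 0: 000 → 0  (bit 0 = 0)
bits b7..b0 = 10000000 = 128

128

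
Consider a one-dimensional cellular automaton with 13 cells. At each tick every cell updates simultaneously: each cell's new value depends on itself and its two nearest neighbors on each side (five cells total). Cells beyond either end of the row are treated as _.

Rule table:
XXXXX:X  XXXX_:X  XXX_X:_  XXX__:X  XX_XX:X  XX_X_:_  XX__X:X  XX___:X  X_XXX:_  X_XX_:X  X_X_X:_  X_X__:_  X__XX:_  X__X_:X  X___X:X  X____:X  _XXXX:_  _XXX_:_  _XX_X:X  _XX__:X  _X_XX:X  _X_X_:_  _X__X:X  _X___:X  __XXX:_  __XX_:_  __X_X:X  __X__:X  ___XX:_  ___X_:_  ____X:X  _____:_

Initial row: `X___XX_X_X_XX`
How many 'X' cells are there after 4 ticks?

XXX__X____XXX
__XXXXXXX___X
X___XXXXXXX_X
XXX___XXXX___
count of X: 7

7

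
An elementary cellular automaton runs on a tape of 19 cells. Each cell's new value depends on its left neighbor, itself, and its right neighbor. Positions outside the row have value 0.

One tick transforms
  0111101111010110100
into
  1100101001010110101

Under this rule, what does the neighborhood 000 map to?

1

At position 18 the neighborhood is 000; the next row has 1 there.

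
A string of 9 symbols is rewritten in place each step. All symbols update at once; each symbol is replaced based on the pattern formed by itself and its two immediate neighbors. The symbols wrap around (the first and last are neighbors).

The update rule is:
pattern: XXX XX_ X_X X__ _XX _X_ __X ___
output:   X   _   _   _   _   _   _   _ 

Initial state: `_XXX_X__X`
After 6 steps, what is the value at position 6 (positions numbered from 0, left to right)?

_

__X______
_________
_________  (fixed point — unchanged through step 6)
position 6 holds _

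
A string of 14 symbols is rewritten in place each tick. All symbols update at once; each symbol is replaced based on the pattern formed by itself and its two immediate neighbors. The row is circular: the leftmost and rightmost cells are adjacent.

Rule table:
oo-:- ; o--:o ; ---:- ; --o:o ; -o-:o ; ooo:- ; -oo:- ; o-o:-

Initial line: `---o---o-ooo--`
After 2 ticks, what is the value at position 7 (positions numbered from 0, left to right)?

-

tick 1: --ooo-oo----o-
tick 2: -o------o--ooo
position 7 holds -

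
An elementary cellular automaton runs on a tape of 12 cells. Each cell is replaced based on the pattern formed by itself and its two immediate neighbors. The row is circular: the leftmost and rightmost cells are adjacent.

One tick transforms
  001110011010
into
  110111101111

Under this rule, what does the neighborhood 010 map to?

1

At position 10 the neighborhood is 010; the next row has 1 there.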